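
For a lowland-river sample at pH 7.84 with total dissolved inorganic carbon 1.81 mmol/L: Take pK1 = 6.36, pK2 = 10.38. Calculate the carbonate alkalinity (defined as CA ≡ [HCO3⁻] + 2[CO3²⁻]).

CA = [HCO3⁻] + 2[CO3²⁻] = (α₁ + 2α₂)·DIC
At pH 7.84: [H⁺]/K1 = 10^-1.48 = 0.033113, K2/[H⁺] = 10^-2.54 = 0.0028840
α₁ = 1/(1 + 0.033113 + 0.0028840) = 1/1.0360 = 0.9653; α₂ = α₁·K2/[H⁺] = 0.002784
α₁ + 2α₂ = 0.9708
CA = 0.9708 × 1.81 = 1.76 mmol/L

CA = 1.76 mmol/L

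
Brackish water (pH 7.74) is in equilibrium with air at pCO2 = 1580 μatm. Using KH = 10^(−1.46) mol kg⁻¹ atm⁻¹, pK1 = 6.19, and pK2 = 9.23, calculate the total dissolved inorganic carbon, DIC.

DIC = 2.06 mmol/kg

[CO2*] = KH · pCO2 = 10^(−1.46) × 1580×10^-6 = 5.478×10^-5 mol/kg
α₀ = 1/(1 + K1/[H⁺] + K1K2/[H⁺]²) = 1/(1 + 10^+1.55 + 10^+0.06) = 0.02657
DIC = [CO2*]/α₀ = 5.478×10^-5 / 0.02657 = 2.06 mmol/kg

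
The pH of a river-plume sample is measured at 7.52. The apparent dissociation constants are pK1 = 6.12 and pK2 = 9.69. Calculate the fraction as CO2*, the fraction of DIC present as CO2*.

α₀ = 1 / (1 + K1/[H⁺] + K1K2/[H⁺]²) = 1 / (1 + 10^+1.40 + 10^-0.77)
   = 1 / (1 + 25.119 + 0.16982) = 1/26.289 = 0.03804

α₀ = 0.0380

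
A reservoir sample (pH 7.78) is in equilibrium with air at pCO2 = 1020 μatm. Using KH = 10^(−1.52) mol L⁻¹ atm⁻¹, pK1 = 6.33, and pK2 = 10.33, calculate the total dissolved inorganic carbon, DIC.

DIC = 0.901 mmol/L

[CO2*] = KH · pCO2 = 10^(−1.52) × 1020×10^-6 = 3.080×10^-5 mol/L
α₀ = 1/(1 + K1/[H⁺] + K1K2/[H⁺]²) = 1/(1 + 10^+1.45 + 10^-1.10) = 0.03417
DIC = [CO2*]/α₀ = 3.080×10^-5 / 0.03417 = 0.901 mmol/L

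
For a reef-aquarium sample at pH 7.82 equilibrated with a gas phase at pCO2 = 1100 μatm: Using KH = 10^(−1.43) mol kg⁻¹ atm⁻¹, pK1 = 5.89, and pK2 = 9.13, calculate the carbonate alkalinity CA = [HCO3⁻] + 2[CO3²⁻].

CA = 3.82 mmol/kg

[CO2*] = KH · pCO2 = 10^(−1.43) × 1100×10^-6 = 4.087×10^-5 mol/kg
α₀ = 1/(1 + K1/[H⁺] + K1K2/[H⁺]²) = 1/(1 + 10^+1.93 + 10^+0.62) = 0.01108
DIC = [CO2*]/α₀ = 4.087×10^-5 / 0.01108 = 3.690 mmol/kg
CA = (α₁ + 2α₂)·DIC = (0.9427 + 2×0.04617) × 3.690 = 3.82 mmol/kg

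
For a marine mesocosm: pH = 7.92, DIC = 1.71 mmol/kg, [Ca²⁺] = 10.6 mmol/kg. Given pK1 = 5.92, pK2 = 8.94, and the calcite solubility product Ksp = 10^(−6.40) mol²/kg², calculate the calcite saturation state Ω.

Ω = 3.93

α₂ = 1 / (1 + [H⁺]/K2 + [H⁺]²/(K1K2)) = 1 / (1 + 10^+1.02 + 10^-0.98)
   = 1 / (1 + 10.471 + 0.10471) = 1/11.576 = 0.08639
[CO3²⁻] = α₂ × DIC = 0.08639 × 1.71 = 0.1477 mmol/kg
Ksp = 10^(−6.40) = 3.981×10^-7
Ω = [Ca²⁺][CO3²⁻]/Ksp = (10.6×10^-3)(1.477×10^-4) / 3.981×10^-7 = 3.93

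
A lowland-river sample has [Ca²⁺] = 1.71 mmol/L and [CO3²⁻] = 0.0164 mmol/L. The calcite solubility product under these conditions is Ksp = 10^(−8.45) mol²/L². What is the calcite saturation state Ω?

Ω = 7.90

Ksp = 10^(−8.45) = 3.548×10^-9
Ω = [Ca²⁺][CO3²⁻]/Ksp = (1.71×10^-3)(0.0164×10^-3) / 3.548×10^-9 = 7.90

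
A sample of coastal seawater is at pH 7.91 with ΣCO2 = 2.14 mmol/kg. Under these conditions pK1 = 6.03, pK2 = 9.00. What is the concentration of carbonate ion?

α₂ = 1 / (1 + [H⁺]/K2 + [H⁺]²/(K1K2)) = 1 / (1 + 10^+1.09 + 10^-0.79)
   = 1 / (1 + 12.303 + 0.16218) = 1/13.465 = 0.07427
[CO3²⁻] = α₂ × DIC = 0.07427 × 2.14 = 0.159 mmol/kg

[CO3²⁻] = 0.159 mmol/kg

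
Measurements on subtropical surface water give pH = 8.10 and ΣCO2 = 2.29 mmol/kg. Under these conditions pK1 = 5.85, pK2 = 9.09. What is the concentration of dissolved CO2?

α₀ = 1 / (1 + K1/[H⁺] + K1K2/[H⁺]²) = 1 / (1 + 10^+2.25 + 10^+1.26)
   = 1 / (1 + 177.83 + 18.197) = 1/197.02 = 0.005075
[CO2*] = α₀ × DIC = 0.005075 × 2.29 = 0.0116 mmol/kg = 11.6 μmol/kg

[CO2*] = 11.6 μmol/kg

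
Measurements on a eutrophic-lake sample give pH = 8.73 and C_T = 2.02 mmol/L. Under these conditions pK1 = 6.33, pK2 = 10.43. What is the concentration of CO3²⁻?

α₂ = 1 / (1 + [H⁺]/K2 + [H⁺]²/(K1K2)) = 1 / (1 + 10^+1.70 + 10^-0.70)
   = 1 / (1 + 50.119 + 0.19953) = 1/51.318 = 0.01949
[CO3²⁻] = α₂ × DIC = 0.01949 × 2.02 = 0.0394 mmol/L

[CO3²⁻] = 0.0394 mmol/L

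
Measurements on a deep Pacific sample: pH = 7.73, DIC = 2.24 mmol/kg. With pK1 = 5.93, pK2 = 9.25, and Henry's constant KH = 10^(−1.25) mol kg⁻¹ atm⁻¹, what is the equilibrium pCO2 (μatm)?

α₀ = 1 / (1 + K1/[H⁺] + K1K2/[H⁺]²) = 1 / (1 + 10^+1.80 + 10^+0.28)
   = 1 / (1 + 63.096 + 1.9055) = 1/66.001 = 0.01515
[CO2*] = α₀ × DIC = 0.01515 × 2.24 = 0.03394 mmol/kg
pCO2 = [CO2*]/KH = 3.394×10^-5 / 5.623×10^-2 = 604 μatm

pCO2 = 604 μatm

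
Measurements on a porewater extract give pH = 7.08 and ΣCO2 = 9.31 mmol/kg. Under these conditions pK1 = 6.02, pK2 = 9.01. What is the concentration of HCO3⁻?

[HCO3⁻] = 8.47 mmol/kg

α₁ = 1 / (1 + [H⁺]/K1 + K2/[H⁺]) = 1 / (1 + 10^-1.06 + 10^-1.93)
   = 1 / (1 + 0.087096 + 0.011749) = 1/1.0988 = 0.9100
[HCO3⁻] = α₁ × DIC = 0.9100 × 9.31 = 8.47 mmol/kg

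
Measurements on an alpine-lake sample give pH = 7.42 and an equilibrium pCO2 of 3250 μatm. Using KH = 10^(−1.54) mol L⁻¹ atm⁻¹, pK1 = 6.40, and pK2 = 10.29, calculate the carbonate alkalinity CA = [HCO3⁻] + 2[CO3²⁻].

[CO2*] = KH · pCO2 = 10^(−1.54) × 3250×10^-6 = 9.373×10^-5 mol/L
α₀ = 1/(1 + K1/[H⁺] + K1K2/[H⁺]²) = 1/(1 + 10^+1.02 + 10^-1.85) = 0.08707
DIC = [CO2*]/α₀ = 9.373×10^-5 / 0.08707 = 1.077 mmol/L
CA = (α₁ + 2α₂)·DIC = (0.9117 + 2×0.001230) × 1.077 = 0.984 mmol/L

CA = 0.984 mmol/L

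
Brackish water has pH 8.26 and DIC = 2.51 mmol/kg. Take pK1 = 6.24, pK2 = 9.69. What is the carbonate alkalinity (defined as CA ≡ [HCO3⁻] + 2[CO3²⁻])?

CA = [HCO3⁻] + 2[CO3²⁻] = (α₁ + 2α₂)·DIC
At pH 8.26: [H⁺]/K1 = 10^-2.02 = 0.0095499, K2/[H⁺] = 10^-1.43 = 0.037154
α₁ = 1/(1 + 0.0095499 + 0.037154) = 1/1.0467 = 0.9554; α₂ = α₁·K2/[H⁺] = 0.03550
α₁ + 2α₂ = 1.0264
CA = 1.0264 × 2.51 = 2.58 mmol/kg

CA = 2.58 mmol/kg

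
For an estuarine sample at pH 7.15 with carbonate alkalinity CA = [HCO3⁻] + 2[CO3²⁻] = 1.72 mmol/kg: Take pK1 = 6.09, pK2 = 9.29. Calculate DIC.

DIC = 1.86 mmol/kg

CA = [HCO3⁻] + 2[CO3²⁻] = (α₁ + 2α₂)·DIC
At pH 7.15: [H⁺]/K1 = 10^-1.06 = 0.087096, K2/[H⁺] = 10^-2.14 = 0.0072444
α₁ = 1/(1 + 0.087096 + 0.0072444) = 1/1.0943 = 0.9138; α₂ = α₁·K2/[H⁺] = 0.006620
α₁ + 2α₂ = 0.9270
DIC = CA / (α₁ + 2α₂) = 1.72 / 0.9270 = 1.86 mmol/kg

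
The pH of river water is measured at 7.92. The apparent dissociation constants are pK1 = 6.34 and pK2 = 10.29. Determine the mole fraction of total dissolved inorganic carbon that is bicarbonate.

α₁ = 1 / (1 + [H⁺]/K1 + K2/[H⁺]) = 1 / (1 + 10^-1.58 + 10^-2.37)
   = 1 / (1 + 0.026303 + 0.0042658) = 1/1.0306 = 0.9703

α₁ = 0.970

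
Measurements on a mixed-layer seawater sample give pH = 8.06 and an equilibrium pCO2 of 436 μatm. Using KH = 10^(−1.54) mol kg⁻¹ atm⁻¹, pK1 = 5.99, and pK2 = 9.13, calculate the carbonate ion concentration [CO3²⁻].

[CO2*] = KH · pCO2 = 10^(−1.54) × 436×10^-6 = 1.257×10^-5 mol/kg
α₀ = 1/(1 + K1/[H⁺] + K1K2/[H⁺]²) = 1/(1 + 10^+2.07 + 10^+1.00) = 0.007783
DIC = [CO2*]/α₀ = 1.257×10^-5 / 0.007783 = 1.616 mmol/kg
[CO3²⁻] = α₂·DIC; α₂ = 0.07783, so [CO3²⁻] = 0.07783 × 1.616 = 0.126 mmol/kg

[CO3²⁻] = 0.126 mmol/kg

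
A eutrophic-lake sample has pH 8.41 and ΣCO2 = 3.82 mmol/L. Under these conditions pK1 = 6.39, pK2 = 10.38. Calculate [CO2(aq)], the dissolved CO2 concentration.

[CO2*] = 0.0358 mmol/L

α₀ = 1 / (1 + K1/[H⁺] + K1K2/[H⁺]²) = 1 / (1 + 10^+2.02 + 10^+0.05)
   = 1 / (1 + 104.71 + 1.1220) = 1/106.83 = 0.009360
[CO2*] = α₀ × DIC = 0.009360 × 3.82 = 0.0358 mmol/L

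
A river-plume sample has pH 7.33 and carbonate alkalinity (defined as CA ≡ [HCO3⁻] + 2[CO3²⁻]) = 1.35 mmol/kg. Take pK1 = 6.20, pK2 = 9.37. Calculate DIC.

DIC = 1.44 mmol/kg

CA = [HCO3⁻] + 2[CO3²⁻] = (α₁ + 2α₂)·DIC
At pH 7.33: [H⁺]/K1 = 10^-1.13 = 0.074131, K2/[H⁺] = 10^-2.04 = 0.0091201
α₁ = 1/(1 + 0.074131 + 0.0091201) = 1/1.0833 = 0.9231; α₂ = α₁·K2/[H⁺] = 0.008419
α₁ + 2α₂ = 0.9400
DIC = CA / (α₁ + 2α₂) = 1.35 / 0.9400 = 1.44 mmol/kg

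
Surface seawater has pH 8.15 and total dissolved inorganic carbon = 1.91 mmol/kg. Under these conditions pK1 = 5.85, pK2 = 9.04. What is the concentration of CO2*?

α₀ = 1 / (1 + K1/[H⁺] + K1K2/[H⁺]²) = 1 / (1 + 10^+2.30 + 10^+1.41)
   = 1 / (1 + 199.53 + 25.704) = 1/226.23 = 0.004420
[CO2*] = α₀ × DIC = 0.004420 × 1.91 = 0.00844 mmol/kg = 8.44 μmol/kg

[CO2*] = 8.44 μmol/kg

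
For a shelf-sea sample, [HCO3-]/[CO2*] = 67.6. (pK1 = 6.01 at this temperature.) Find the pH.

pH = 7.84

From K1 = [H⁺][HCO3-]/[CO2*]:  pH = pK1 + log₁₀([HCO3-]/[CO2*])
log₁₀(67.6) = +1.830
pH = 6.01 + (+1.830) = 7.84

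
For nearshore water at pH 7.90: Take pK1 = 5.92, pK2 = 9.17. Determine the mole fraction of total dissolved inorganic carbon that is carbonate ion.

α₂ = 1 / (1 + [H⁺]/K2 + [H⁺]²/(K1K2)) = 1 / (1 + 10^+1.27 + 10^-0.71)
   = 1 / (1 + 18.621 + 0.19498) = 1/19.816 = 0.05046

α₂ = 0.0505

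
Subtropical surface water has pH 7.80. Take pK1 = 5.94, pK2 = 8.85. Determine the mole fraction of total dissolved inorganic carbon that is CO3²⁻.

α₂ = 0.0808

α₂ = 1 / (1 + [H⁺]/K2 + [H⁺]²/(K1K2)) = 1 / (1 + 10^+1.05 + 10^-0.81)
   = 1 / (1 + 11.220 + 0.15488) = 1/12.375 = 0.08081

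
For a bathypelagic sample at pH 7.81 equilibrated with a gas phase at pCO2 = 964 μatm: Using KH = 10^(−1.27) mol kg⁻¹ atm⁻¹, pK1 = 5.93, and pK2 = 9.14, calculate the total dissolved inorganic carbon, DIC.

DIC = 4.16 mmol/kg

[CO2*] = KH · pCO2 = 10^(−1.27) × 964×10^-6 = 5.177×10^-5 mol/kg
α₀ = 1/(1 + K1/[H⁺] + K1K2/[H⁺]²) = 1/(1 + 10^+1.88 + 10^+0.55) = 0.01244
DIC = [CO2*]/α₀ = 5.177×10^-5 / 0.01244 = 4.16 mmol/kg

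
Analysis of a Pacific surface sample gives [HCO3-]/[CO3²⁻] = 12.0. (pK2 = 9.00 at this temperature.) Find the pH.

pH = 7.92

From K2 = [H⁺][CO3²⁻]/[HCO3-]:  pH = pK2 − log₁₀([HCO3-]/[CO3²⁻])
log₁₀(12.0) = +1.079
pH = 9.00 − (+1.079) = 7.92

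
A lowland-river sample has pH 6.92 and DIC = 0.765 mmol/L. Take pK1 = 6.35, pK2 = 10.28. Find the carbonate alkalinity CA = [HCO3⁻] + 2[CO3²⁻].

CA = [HCO3⁻] + 2[CO3²⁻] = (α₁ + 2α₂)·DIC
At pH 6.92: [H⁺]/K1 = 10^-0.57 = 0.26915, K2/[H⁺] = 10^-3.36 = 0.00043652
α₁ = 1/(1 + 0.26915 + 0.00043652) = 1/1.2696 = 0.7877; α₂ = α₁·K2/[H⁺] = 0.0003438
α₁ + 2α₂ = 0.7883
CA = 0.7883 × 0.765 = 0.603 mmol/L

CA = 0.603 mmol/L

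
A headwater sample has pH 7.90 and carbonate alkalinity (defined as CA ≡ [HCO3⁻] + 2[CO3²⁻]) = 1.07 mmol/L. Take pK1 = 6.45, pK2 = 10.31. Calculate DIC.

CA = [HCO3⁻] + 2[CO3²⁻] = (α₁ + 2α₂)·DIC
At pH 7.90: [H⁺]/K1 = 10^-1.45 = 0.035481, K2/[H⁺] = 10^-2.41 = 0.0038905
α₁ = 1/(1 + 0.035481 + 0.0038905) = 1/1.0394 = 0.9621; α₂ = α₁·K2/[H⁺] = 0.003743
α₁ + 2α₂ = 0.9696
DIC = CA / (α₁ + 2α₂) = 1.07 / 0.9696 = 1.10 mmol/L

DIC = 1.10 mmol/L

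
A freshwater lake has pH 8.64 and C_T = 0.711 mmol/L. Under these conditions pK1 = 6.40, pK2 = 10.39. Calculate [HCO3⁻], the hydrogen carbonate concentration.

α₁ = 1 / (1 + [H⁺]/K1 + K2/[H⁺]) = 1 / (1 + 10^-2.24 + 10^-1.75)
   = 1 / (1 + 0.0057544 + 0.017783) = 1/1.0235 = 0.9770
[HCO3⁻] = α₁ × DIC = 0.9770 × 0.711 = 0.695 mmol/L

[HCO3⁻] = 0.695 mmol/L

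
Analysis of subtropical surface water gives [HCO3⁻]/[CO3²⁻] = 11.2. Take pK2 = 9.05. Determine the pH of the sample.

From K2 = [H⁺][CO3²⁻]/[HCO3⁻]:  pH = pK2 − log₁₀([HCO3⁻]/[CO3²⁻])
log₁₀(11.2) = +1.049
pH = 9.05 − (+1.049) = 8.00

pH = 8.00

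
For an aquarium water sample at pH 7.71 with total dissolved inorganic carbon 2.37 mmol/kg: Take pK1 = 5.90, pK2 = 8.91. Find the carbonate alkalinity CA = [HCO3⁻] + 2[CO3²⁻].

CA = [HCO3⁻] + 2[CO3²⁻] = (α₁ + 2α₂)·DIC
At pH 7.71: [H⁺]/K1 = 10^-1.81 = 0.015488, K2/[H⁺] = 10^-1.20 = 0.063096
α₁ = 1/(1 + 0.015488 + 0.063096) = 1/1.0786 = 0.9271; α₂ = α₁·K2/[H⁺] = 0.05850
α₁ + 2α₂ = 1.0441
CA = 1.0441 × 2.37 = 2.47 mmol/kg

CA = 2.47 mmol/kg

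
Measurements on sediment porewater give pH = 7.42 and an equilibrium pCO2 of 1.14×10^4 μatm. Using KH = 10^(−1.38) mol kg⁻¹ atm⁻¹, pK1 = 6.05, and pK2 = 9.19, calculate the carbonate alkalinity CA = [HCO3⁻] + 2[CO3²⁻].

[CO2*] = KH · pCO2 = 10^(−1.38) × 1.14×10^4×10^-6 = 4.752×10^-4 mol/kg
α₀ = 1/(1 + K1/[H⁺] + K1K2/[H⁺]²) = 1/(1 + 10^+1.37 + 10^-0.40) = 0.04026
DIC = [CO2*]/α₀ = 4.752×10^-4 / 0.04026 = 11.80 mmol/kg
CA = (α₁ + 2α₂)·DIC = (0.9437 + 2×0.01603) × 11.80 = 11.5 mmol/kg

CA = 11.5 mmol/kg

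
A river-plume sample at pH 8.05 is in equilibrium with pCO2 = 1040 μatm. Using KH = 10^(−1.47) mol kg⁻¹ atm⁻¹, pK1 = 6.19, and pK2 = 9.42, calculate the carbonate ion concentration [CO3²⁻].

[CO3²⁻] = 0.109 mmol/kg

[CO2*] = KH · pCO2 = 10^(−1.47) × 1040×10^-6 = 3.524×10^-5 mol/kg
α₀ = 1/(1 + K1/[H⁺] + K1K2/[H⁺]²) = 1/(1 + 10^+1.86 + 10^+0.49) = 0.01307
DIC = [CO2*]/α₀ = 3.524×10^-5 / 0.01307 = 2.697 mmol/kg
[CO3²⁻] = α₂·DIC; α₂ = 0.04038, so [CO3²⁻] = 0.04038 × 2.697 = 0.109 mmol/kg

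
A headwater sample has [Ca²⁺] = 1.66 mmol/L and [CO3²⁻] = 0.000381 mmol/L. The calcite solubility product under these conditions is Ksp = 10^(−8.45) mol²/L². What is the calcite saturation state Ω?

Ω = 0.178

Ksp = 10^(−8.45) = 3.548×10^-9
Ω = [Ca²⁺][CO3²⁻]/Ksp = (1.66×10^-3)(0.000381×10^-3) / 3.548×10^-9 = 0.178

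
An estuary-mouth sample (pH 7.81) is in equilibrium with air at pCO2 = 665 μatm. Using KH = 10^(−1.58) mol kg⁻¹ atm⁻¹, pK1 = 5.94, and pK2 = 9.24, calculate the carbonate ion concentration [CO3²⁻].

[CO2*] = KH · pCO2 = 10^(−1.58) × 665×10^-6 = 1.749×10^-5 mol/kg
α₀ = 1/(1 + K1/[H⁺] + K1K2/[H⁺]²) = 1/(1 + 10^+1.87 + 10^+0.44) = 0.01284
DIC = [CO2*]/α₀ = 1.749×10^-5 / 0.01284 = 1.362 mmol/kg
[CO3²⁻] = α₂·DIC; α₂ = 0.03536, so [CO3²⁻] = 0.03536 × 1.362 = 0.0482 mmol/kg

[CO3²⁻] = 0.0482 mmol/kg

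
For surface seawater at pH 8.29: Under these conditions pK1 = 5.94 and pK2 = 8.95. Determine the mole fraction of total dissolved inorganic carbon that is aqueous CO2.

α₀ = 0.00365

α₀ = 1 / (1 + K1/[H⁺] + K1K2/[H⁺]²) = 1 / (1 + 10^+2.35 + 10^+1.69)
   = 1 / (1 + 223.87 + 48.978) = 1/273.85 = 0.003652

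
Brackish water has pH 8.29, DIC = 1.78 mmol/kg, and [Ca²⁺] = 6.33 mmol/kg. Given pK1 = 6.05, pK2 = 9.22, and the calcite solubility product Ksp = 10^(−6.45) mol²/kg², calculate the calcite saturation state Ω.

Ω = 3.32

α₂ = 1 / (1 + [H⁺]/K2 + [H⁺]²/(K1K2)) = 1 / (1 + 10^+0.93 + 10^-1.31)
   = 1 / (1 + 8.5114 + 0.048978) = 1/9.5604 = 0.1046
[CO3²⁻] = α₂ × DIC = 0.1046 × 1.78 = 0.1862 mmol/kg
Ksp = 10^(−6.45) = 3.548×10^-7
Ω = [Ca²⁺][CO3²⁻]/Ksp = (6.33×10^-3)(1.862×10^-4) / 3.548×10^-7 = 3.32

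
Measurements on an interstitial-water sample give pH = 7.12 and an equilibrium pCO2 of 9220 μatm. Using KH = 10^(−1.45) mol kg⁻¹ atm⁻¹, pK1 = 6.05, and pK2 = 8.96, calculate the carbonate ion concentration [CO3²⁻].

[CO2*] = KH · pCO2 = 10^(−1.45) × 9220×10^-6 = 3.271×10^-4 mol/kg
α₀ = 1/(1 + K1/[H⁺] + K1K2/[H⁺]²) = 1/(1 + 10^+1.07 + 10^-0.77) = 0.07741
DIC = [CO2*]/α₀ = 3.271×10^-4 / 0.07741 = 4.226 mmol/kg
[CO3²⁻] = α₂·DIC; α₂ = 0.01315, so [CO3²⁻] = 0.01315 × 4.226 = 0.0556 mmol/kg

[CO3²⁻] = 0.0556 mmol/kg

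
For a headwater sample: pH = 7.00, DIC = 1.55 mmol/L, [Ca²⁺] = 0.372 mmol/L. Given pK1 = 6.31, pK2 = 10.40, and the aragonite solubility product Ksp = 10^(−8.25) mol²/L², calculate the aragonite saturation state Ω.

Ω = 0.0339

α₂ = 1 / (1 + [H⁺]/K2 + [H⁺]²/(K1K2)) = 1 / (1 + 10^+3.40 + 10^+2.71)
   = 1 / (1 + 2511.9 + 512.86) = 1/3025.7 = 0.0003305
[CO3²⁻] = α₂ × DIC = 0.0003305 × 1.55 = 0.0005123 mmol/L = 0.5123 μmol/L
Ksp = 10^(−8.25) = 5.623×10^-9
Ω = [Ca²⁺][CO3²⁻]/Ksp = (0.372×10^-3)(5.123×10^-7) / 5.623×10^-9 = 0.0339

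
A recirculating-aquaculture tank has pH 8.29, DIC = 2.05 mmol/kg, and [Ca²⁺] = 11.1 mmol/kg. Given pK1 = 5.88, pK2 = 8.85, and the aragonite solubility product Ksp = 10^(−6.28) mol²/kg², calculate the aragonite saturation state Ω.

Ω = 9.33

α₂ = 1 / (1 + [H⁺]/K2 + [H⁺]²/(K1K2)) = 1 / (1 + 10^+0.56 + 10^-1.85)
   = 1 / (1 + 3.6308 + 0.014125) = 1/4.6449 = 0.2153
[CO3²⁻] = α₂ × DIC = 0.2153 × 2.05 = 0.4413 mmol/kg
Ksp = 10^(−6.28) = 5.248×10^-7
Ω = [Ca²⁺][CO3²⁻]/Ksp = (11.1×10^-3)(4.413×10^-4) / 5.248×10^-7 = 9.33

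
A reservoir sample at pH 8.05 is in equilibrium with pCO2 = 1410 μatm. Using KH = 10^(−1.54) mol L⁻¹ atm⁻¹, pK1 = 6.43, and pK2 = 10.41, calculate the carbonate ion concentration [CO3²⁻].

[CO2*] = KH · pCO2 = 10^(−1.54) × 1410×10^-6 = 4.066×10^-5 mol/L
α₀ = 1/(1 + K1/[H⁺] + K1K2/[H⁺]²) = 1/(1 + 10^+1.62 + 10^-0.74) = 0.02333
DIC = [CO2*]/α₀ = 4.066×10^-5 / 0.02333 = 1.743 mmol/L
[CO3²⁻] = α₂·DIC; α₂ = 0.004245, so [CO3²⁻] = 0.004245 × 1.743 = 0.00740 mmol/L = 7.40 μmol/L

[CO3²⁻] = 7.40 μmol/L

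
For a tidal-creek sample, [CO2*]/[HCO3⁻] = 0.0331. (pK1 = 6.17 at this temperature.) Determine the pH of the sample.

From K1 = [H⁺][HCO3⁻]/[CO2*]:  pH = pK1 − log₁₀([CO2*]/[HCO3⁻])
log₁₀(0.0331) = -1.480
pH = 6.17 − (-1.480) = 7.65

pH = 7.65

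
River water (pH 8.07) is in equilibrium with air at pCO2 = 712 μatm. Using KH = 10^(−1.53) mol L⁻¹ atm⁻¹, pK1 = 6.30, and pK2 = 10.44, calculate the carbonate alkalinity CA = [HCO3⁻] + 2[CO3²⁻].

[CO2*] = KH · pCO2 = 10^(−1.53) × 712×10^-6 = 2.101×10^-5 mol/L
α₀ = 1/(1 + K1/[H⁺] + K1K2/[H⁺]²) = 1/(1 + 10^+1.77 + 10^-0.60) = 0.01663
DIC = [CO2*]/α₀ = 2.101×10^-5 / 0.01663 = 1.264 mmol/L
CA = (α₁ + 2α₂)·DIC = (0.9792 + 2×0.004177) × 1.264 = 1.25 mmol/L

CA = 1.25 mmol/L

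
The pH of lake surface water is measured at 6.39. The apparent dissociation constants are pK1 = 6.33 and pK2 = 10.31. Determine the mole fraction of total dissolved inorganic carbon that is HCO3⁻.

α₁ = 1 / (1 + [H⁺]/K1 + K2/[H⁺]) = 1 / (1 + 10^-0.06 + 10^-3.92)
   = 1 / (1 + 0.87096 + 0.00012023) = 1/1.8711 = 0.5344

α₁ = 0.534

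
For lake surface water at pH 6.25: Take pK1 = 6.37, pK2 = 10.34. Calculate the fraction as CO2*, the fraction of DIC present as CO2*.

α₀ = 0.569

α₀ = 1 / (1 + K1/[H⁺] + K1K2/[H⁺]²) = 1 / (1 + 10^-0.12 + 10^-4.21)
   = 1 / (1 + 0.75858 + 6.1660×10^-5) = 1/1.7586 = 0.5686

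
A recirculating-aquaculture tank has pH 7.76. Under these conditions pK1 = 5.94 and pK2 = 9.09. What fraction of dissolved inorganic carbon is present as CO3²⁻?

α₂ = 1 / (1 + [H⁺]/K2 + [H⁺]²/(K1K2)) = 1 / (1 + 10^+1.33 + 10^-0.49)
   = 1 / (1 + 21.380 + 0.32359) = 1/22.703 = 0.04405

α₂ = 0.0440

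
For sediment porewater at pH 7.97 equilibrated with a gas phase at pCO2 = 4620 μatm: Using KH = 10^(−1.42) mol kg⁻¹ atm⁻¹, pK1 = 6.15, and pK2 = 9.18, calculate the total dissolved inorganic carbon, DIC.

DIC = 12.5 mmol/kg

[CO2*] = KH · pCO2 = 10^(−1.42) × 4620×10^-6 = 1.756×10^-4 mol/kg
α₀ = 1/(1 + K1/[H⁺] + K1K2/[H⁺]²) = 1/(1 + 10^+1.82 + 10^+0.61) = 0.01406
DIC = [CO2*]/α₀ = 1.756×10^-4 / 0.01406 = 12.5 mmol/kg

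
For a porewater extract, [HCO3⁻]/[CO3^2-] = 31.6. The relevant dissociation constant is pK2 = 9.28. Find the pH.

From K2 = [H⁺][CO3^2-]/[HCO3⁻]:  pH = pK2 − log₁₀([HCO3⁻]/[CO3^2-])
log₁₀(31.6) = +1.500
pH = 9.28 − (+1.500) = 7.78

pH = 7.78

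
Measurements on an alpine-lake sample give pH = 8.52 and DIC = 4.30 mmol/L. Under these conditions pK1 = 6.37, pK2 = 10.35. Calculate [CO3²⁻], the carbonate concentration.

[CO3²⁻] = 0.0622 mmol/L

α₂ = 1 / (1 + [H⁺]/K2 + [H⁺]²/(K1K2)) = 1 / (1 + 10^+1.83 + 10^-0.32)
   = 1 / (1 + 67.608 + 0.47863) = 1/69.087 = 0.01447
[CO3²⁻] = α₂ × DIC = 0.01447 × 4.30 = 0.0622 mmol/L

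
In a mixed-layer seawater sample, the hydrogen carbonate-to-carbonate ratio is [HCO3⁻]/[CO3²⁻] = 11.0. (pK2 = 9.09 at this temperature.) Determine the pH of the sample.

pH = 8.05

From K2 = [H⁺][CO3²⁻]/[HCO3⁻]:  pH = pK2 − log₁₀([HCO3⁻]/[CO3²⁻])
log₁₀(11.0) = +1.041
pH = 9.09 − (+1.041) = 8.05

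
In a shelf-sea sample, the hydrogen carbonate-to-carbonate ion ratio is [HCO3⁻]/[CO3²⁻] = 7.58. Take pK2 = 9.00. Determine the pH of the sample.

pH = 8.12

From K2 = [H⁺][CO3²⁻]/[HCO3⁻]:  pH = pK2 − log₁₀([HCO3⁻]/[CO3²⁻])
log₁₀(7.58) = +0.880
pH = 9.00 − (+0.880) = 8.12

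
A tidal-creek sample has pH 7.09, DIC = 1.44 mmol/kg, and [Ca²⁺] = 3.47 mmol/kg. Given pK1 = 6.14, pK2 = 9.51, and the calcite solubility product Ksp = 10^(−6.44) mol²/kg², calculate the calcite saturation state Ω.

Ω = 0.0469

α₂ = 1 / (1 + [H⁺]/K2 + [H⁺]²/(K1K2)) = 1 / (1 + 10^+2.42 + 10^+1.47)
   = 1 / (1 + 263.03 + 29.512) = 1/293.54 = 0.003407
[CO3²⁻] = α₂ × DIC = 0.003407 × 1.44 = 0.004906 mmol/kg = 4.906 μmol/kg
Ksp = 10^(−6.44) = 3.631×10^-7
Ω = [Ca²⁺][CO3²⁻]/Ksp = (3.47×10^-3)(4.906×10^-6) / 3.631×10^-7 = 0.0469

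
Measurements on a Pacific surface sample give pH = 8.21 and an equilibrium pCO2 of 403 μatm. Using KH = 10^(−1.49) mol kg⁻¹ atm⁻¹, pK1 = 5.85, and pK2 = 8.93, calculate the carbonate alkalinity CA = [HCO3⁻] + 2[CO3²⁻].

CA = 4.13 mmol/kg

[CO2*] = KH · pCO2 = 10^(−1.49) × 403×10^-6 = 1.304×10^-5 mol/kg
α₀ = 1/(1 + K1/[H⁺] + K1K2/[H⁺]²) = 1/(1 + 10^+2.36 + 10^+1.64) = 0.003653
DIC = [CO2*]/α₀ = 1.304×10^-5 / 0.003653 = 3.570 mmol/kg
CA = (α₁ + 2α₂)·DIC = (0.8369 + 2×0.1595) × 3.570 = 4.13 mmol/kg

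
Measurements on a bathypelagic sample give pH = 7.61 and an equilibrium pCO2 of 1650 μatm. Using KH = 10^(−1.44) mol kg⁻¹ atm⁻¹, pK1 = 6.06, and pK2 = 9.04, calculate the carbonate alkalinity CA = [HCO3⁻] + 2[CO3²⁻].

CA = 2.28 mmol/kg

[CO2*] = KH · pCO2 = 10^(−1.44) × 1650×10^-6 = 5.991×10^-5 mol/kg
α₀ = 1/(1 + K1/[H⁺] + K1K2/[H⁺]²) = 1/(1 + 10^+1.55 + 10^+0.12) = 0.02646
DIC = [CO2*]/α₀ = 5.991×10^-5 / 0.02646 = 2.264 mmol/kg
CA = (α₁ + 2α₂)·DIC = (0.9387 + 2×0.03487) × 2.264 = 2.28 mmol/kg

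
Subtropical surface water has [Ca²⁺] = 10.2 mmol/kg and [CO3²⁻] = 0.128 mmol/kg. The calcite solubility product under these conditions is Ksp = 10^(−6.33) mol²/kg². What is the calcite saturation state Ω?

Ω = 2.79

Ksp = 10^(−6.33) = 4.677×10^-7
Ω = [Ca²⁺][CO3²⁻]/Ksp = (10.2×10^-3)(0.128×10^-3) / 4.677×10^-7 = 2.79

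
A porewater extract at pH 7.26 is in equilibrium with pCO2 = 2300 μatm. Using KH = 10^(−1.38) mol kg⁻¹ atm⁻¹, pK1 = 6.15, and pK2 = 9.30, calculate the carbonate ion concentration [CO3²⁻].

[CO2*] = KH · pCO2 = 10^(−1.38) × 2300×10^-6 = 9.588×10^-5 mol/kg
α₀ = 1/(1 + K1/[H⁺] + K1K2/[H⁺]²) = 1/(1 + 10^+1.11 + 10^-0.93) = 0.07143
DIC = [CO2*]/α₀ = 9.588×10^-5 / 0.07143 = 1.342 mmol/kg
[CO3²⁻] = α₂·DIC; α₂ = 0.008392, so [CO3²⁻] = 0.008392 × 1.342 = 0.0113 mmol/kg = 11.3 μmol/kg

[CO3²⁻] = 11.3 μmol/kg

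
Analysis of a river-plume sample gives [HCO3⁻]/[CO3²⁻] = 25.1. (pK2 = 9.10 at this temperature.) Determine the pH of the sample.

pH = 7.70

From K2 = [H⁺][CO3²⁻]/[HCO3⁻]:  pH = pK2 − log₁₀([HCO3⁻]/[CO3²⁻])
log₁₀(25.1) = +1.400
pH = 9.10 − (+1.400) = 7.70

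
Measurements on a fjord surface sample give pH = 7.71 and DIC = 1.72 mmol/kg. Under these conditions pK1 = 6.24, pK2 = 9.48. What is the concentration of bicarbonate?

α₁ = 1 / (1 + [H⁺]/K1 + K2/[H⁺]) = 1 / (1 + 10^-1.47 + 10^-1.77)
   = 1 / (1 + 0.033884 + 0.016982) = 1/1.0509 = 0.9516
[HCO3⁻] = α₁ × DIC = 0.9516 × 1.72 = 1.64 mmol/kg

[HCO3⁻] = 1.64 mmol/kg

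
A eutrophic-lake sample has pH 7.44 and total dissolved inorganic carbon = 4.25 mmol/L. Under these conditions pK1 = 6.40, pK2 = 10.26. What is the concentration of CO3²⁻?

α₂ = 1 / (1 + [H⁺]/K2 + [H⁺]²/(K1K2)) = 1 / (1 + 10^+2.82 + 10^+1.78)
   = 1 / (1 + 660.69 + 60.256) = 1/721.95 = 0.001385
[CO3²⁻] = α₂ × DIC = 0.001385 × 4.25 = 0.00589 mmol/L = 5.89 μmol/L

[CO3²⁻] = 5.89 μmol/L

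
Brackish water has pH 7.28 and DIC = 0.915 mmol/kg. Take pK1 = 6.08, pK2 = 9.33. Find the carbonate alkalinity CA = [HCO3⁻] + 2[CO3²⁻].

CA = [HCO3⁻] + 2[CO3²⁻] = (α₁ + 2α₂)·DIC
At pH 7.28: [H⁺]/K1 = 10^-1.20 = 0.063096, K2/[H⁺] = 10^-2.05 = 0.0089125
α₁ = 1/(1 + 0.063096 + 0.0089125) = 1/1.0720 = 0.9328; α₂ = α₁·K2/[H⁺] = 0.008314
α₁ + 2α₂ = 0.9495
CA = 0.9495 × 0.915 = 0.869 mmol/kg

CA = 0.869 mmol/kg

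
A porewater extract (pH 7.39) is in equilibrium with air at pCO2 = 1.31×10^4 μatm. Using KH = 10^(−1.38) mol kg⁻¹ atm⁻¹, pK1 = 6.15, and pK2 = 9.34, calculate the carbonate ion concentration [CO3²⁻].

[CO3²⁻] = 0.106 mmol/kg

[CO2*] = KH · pCO2 = 10^(−1.38) × 1.31×10^4×10^-6 = 5.461×10^-4 mol/kg
α₀ = 1/(1 + K1/[H⁺] + K1K2/[H⁺]²) = 1/(1 + 10^+1.24 + 10^-0.71) = 0.05384
DIC = [CO2*]/α₀ = 5.461×10^-4 / 0.05384 = 10.14 mmol/kg
[CO3²⁻] = α₂·DIC; α₂ = 0.01050, so [CO3²⁻] = 0.01050 × 10.14 = 0.106 mmol/kg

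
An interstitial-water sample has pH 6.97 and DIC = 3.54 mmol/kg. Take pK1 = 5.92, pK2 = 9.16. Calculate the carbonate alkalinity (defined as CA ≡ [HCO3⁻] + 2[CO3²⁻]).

CA = 3.27 mmol/kg

CA = [HCO3⁻] + 2[CO3²⁻] = (α₁ + 2α₂)·DIC
At pH 6.97: [H⁺]/K1 = 10^-1.05 = 0.089125, K2/[H⁺] = 10^-2.19 = 0.0064565
α₁ = 1/(1 + 0.089125 + 0.0064565) = 1/1.0956 = 0.9128; α₂ = α₁·K2/[H⁺] = 0.005893
α₁ + 2α₂ = 0.9245
CA = 0.9245 × 3.54 = 3.27 mmol/kg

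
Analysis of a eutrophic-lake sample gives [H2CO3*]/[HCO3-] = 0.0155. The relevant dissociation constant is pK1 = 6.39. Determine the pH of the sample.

pH = 8.20

From K1 = [H⁺][HCO3-]/[H2CO3*]:  pH = pK1 − log₁₀([H2CO3*]/[HCO3-])
log₁₀(0.0155) = -1.810
pH = 6.39 − (-1.810) = 8.20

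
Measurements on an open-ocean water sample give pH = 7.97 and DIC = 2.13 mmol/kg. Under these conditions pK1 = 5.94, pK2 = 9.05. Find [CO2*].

α₀ = 1 / (1 + K1/[H⁺] + K1K2/[H⁺]²) = 1 / (1 + 10^+2.03 + 10^+0.95)
   = 1 / (1 + 107.15 + 8.9125) = 1/117.06 = 0.008542
[CO2*] = α₀ × DIC = 0.008542 × 2.13 = 0.0182 mmol/kg = 18.2 μmol/kg

[CO2*] = 18.2 μmol/kg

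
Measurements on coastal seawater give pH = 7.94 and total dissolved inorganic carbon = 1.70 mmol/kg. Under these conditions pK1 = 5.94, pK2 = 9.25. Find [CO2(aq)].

α₀ = 1 / (1 + K1/[H⁺] + K1K2/[H⁺]²) = 1 / (1 + 10^+2.00 + 10^+0.69)
   = 1 / (1 + 100.00 + 4.8978) = 1/105.90 = 0.009443
[CO2*] = α₀ × DIC = 0.009443 × 1.70 = 0.0161 mmol/kg = 16.1 μmol/kg

[CO2*] = 16.1 μmol/kg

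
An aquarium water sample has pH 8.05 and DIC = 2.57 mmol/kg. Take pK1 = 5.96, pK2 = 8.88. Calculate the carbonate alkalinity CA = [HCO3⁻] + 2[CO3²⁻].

CA = 2.88 mmol/kg

CA = [HCO3⁻] + 2[CO3²⁻] = (α₁ + 2α₂)·DIC
At pH 8.05: [H⁺]/K1 = 10^-2.09 = 0.0081283, K2/[H⁺] = 10^-0.83 = 0.14791
α₁ = 1/(1 + 0.0081283 + 0.14791) = 1/1.1560 = 0.8650; α₂ = α₁·K2/[H⁺] = 0.1279
α₁ + 2α₂ = 1.1209
CA = 1.1209 × 2.57 = 2.88 mmol/kg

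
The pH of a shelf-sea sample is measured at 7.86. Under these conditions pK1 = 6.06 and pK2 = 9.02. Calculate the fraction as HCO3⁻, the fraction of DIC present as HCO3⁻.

α₁ = 0.922

α₁ = 1 / (1 + [H⁺]/K1 + K2/[H⁺]) = 1 / (1 + 10^-1.80 + 10^-1.16)
   = 1 / (1 + 0.015849 + 0.069183) = 1/1.0850 = 0.9216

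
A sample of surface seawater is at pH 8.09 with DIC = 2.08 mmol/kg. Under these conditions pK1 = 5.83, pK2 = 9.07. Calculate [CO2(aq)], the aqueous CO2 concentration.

[CO2*] = 10.3 μmol/kg

α₀ = 1 / (1 + K1/[H⁺] + K1K2/[H⁺]²) = 1 / (1 + 10^+2.26 + 10^+1.28)
   = 1 / (1 + 181.97 + 19.055) = 1/202.02 = 0.004950
[CO2*] = α₀ × DIC = 0.004950 × 2.08 = 0.0103 mmol/kg = 10.3 μmol/kg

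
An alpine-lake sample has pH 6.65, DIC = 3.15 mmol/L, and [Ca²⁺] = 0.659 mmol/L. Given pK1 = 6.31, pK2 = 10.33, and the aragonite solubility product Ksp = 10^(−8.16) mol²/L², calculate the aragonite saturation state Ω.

α₂ = 1 / (1 + [H⁺]/K2 + [H⁺]²/(K1K2)) = 1 / (1 + 10^+3.68 + 10^+3.34)
   = 1 / (1 + 4786.3 + 2187.8) = 1/6975.1 = 0.0001434
[CO3²⁻] = α₂ × DIC = 0.0001434 × 3.15 = 0.0004516 mmol/L = 0.4516 μmol/L
Ksp = 10^(−8.16) = 6.918×10^-9
Ω = [Ca²⁺][CO3²⁻]/Ksp = (0.659×10^-3)(4.516×10^-7) / 6.918×10^-9 = 0.0430

Ω = 0.0430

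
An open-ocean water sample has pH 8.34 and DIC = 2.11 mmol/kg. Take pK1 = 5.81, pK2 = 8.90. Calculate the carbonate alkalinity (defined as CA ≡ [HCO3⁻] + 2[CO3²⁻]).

CA = [HCO3⁻] + 2[CO3²⁻] = (α₁ + 2α₂)·DIC
At pH 8.34: [H⁺]/K1 = 10^-2.53 = 0.0029512, K2/[H⁺] = 10^-0.56 = 0.27542
α₁ = 1/(1 + 0.0029512 + 0.27542) = 1/1.2784 = 0.7822; α₂ = α₁·K2/[H⁺] = 0.2154
α₁ + 2α₂ = 1.2131
CA = 1.2131 × 2.11 = 2.56 mmol/kg

CA = 2.56 mmol/kg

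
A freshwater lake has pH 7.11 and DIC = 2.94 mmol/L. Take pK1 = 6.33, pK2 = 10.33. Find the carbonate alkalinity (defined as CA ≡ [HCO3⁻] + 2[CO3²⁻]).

CA = 2.52 mmol/L

CA = [HCO3⁻] + 2[CO3²⁻] = (α₁ + 2α₂)·DIC
At pH 7.11: [H⁺]/K1 = 10^-0.78 = 0.16596, K2/[H⁺] = 10^-3.22 = 0.00060256
α₁ = 1/(1 + 0.16596 + 0.00060256) = 1/1.1666 = 0.8572; α₂ = α₁·K2/[H⁺] = 0.0005165
α₁ + 2α₂ = 0.8583
CA = 0.8583 × 2.94 = 2.52 mmol/L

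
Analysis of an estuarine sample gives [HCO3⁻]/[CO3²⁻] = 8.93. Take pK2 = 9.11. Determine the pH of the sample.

pH = 8.16

From K2 = [H⁺][CO3²⁻]/[HCO3⁻]:  pH = pK2 − log₁₀([HCO3⁻]/[CO3²⁻])
log₁₀(8.93) = +0.951
pH = 9.11 − (+0.951) = 8.16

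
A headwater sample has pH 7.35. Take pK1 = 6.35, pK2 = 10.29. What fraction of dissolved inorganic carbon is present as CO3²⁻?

α₂ = 0.00104

α₂ = 1 / (1 + [H⁺]/K2 + [H⁺]²/(K1K2)) = 1 / (1 + 10^+2.94 + 10^+1.94)
   = 1 / (1 + 870.96 + 87.096) = 1/959.06 = 0.001043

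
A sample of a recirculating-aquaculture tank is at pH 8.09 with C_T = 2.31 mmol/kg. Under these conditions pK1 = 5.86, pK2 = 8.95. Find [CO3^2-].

α₂ = 1 / (1 + [H⁺]/K2 + [H⁺]²/(K1K2)) = 1 / (1 + 10^+0.86 + 10^-1.37)
   = 1 / (1 + 7.2444 + 0.042658) = 1/8.2870 = 0.1207
[CO3²⁻] = α₂ × DIC = 0.1207 × 2.31 = 0.279 mmol/kg

[CO3²⁻] = 0.279 mmol/kg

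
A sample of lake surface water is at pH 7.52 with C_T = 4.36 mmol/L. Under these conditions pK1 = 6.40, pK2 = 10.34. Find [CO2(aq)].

α₀ = 1 / (1 + K1/[H⁺] + K1K2/[H⁺]²) = 1 / (1 + 10^+1.12 + 10^-1.70)
   = 1 / (1 + 13.183 + 0.019953) = 1/14.203 = 0.07041
[CO2*] = α₀ × DIC = 0.07041 × 4.36 = 0.307 mmol/L

[CO2*] = 0.307 mmol/L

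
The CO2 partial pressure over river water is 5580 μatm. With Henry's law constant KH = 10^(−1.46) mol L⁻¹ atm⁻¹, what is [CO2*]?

[CO2*] = 193 μmol/L

KH = 10^(−1.46) = 3.467×10^-2 mol L⁻¹ atm⁻¹
[CO2*] = KH · pCO2 = 3.467×10^-2 × 5580×10^-6 atm = 1.93×10^-4 mol/L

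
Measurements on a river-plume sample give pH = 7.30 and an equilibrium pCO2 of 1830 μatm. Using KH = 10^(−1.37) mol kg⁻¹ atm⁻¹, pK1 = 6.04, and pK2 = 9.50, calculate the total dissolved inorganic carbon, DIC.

DIC = 1.51 mmol/kg

[CO2*] = KH · pCO2 = 10^(−1.37) × 1830×10^-6 = 7.806×10^-5 mol/kg
α₀ = 1/(1 + K1/[H⁺] + K1K2/[H⁺]²) = 1/(1 + 10^+1.26 + 10^-0.94) = 0.05178
DIC = [CO2*]/α₀ = 7.806×10^-5 / 0.05178 = 1.51 mmol/kg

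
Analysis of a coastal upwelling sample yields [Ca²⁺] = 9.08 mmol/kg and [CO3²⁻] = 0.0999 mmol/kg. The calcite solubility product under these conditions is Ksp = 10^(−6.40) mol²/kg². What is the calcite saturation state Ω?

Ksp = 10^(−6.40) = 3.981×10^-7
Ω = [Ca²⁺][CO3²⁻]/Ksp = (9.08×10^-3)(0.0999×10^-3) / 3.981×10^-7 = 2.28

Ω = 2.28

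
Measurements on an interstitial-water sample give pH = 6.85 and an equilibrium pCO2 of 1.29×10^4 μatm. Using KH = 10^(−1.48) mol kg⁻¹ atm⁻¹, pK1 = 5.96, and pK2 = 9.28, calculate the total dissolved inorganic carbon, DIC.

[CO2*] = KH · pCO2 = 10^(−1.48) × 1.29×10^4×10^-6 = 4.272×10^-4 mol/kg
α₀ = 1/(1 + K1/[H⁺] + K1K2/[H⁺]²) = 1/(1 + 10^+0.89 + 10^-1.54) = 0.1137
DIC = [CO2*]/α₀ = 4.272×10^-4 / 0.1137 = 3.76 mmol/kg

DIC = 3.76 mmol/kg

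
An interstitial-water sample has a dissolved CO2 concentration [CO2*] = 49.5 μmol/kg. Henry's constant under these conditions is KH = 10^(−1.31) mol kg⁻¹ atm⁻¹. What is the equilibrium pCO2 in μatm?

pCO2 = 1010 μatm

KH = 10^(−1.31) = 4.898×10^-2 mol kg⁻¹ atm⁻¹
pCO2 = [CO2*]/KH = 49.5×10^-6 / 4.898×10^-2 = 1.01×10^-3 atm = 1010 μatm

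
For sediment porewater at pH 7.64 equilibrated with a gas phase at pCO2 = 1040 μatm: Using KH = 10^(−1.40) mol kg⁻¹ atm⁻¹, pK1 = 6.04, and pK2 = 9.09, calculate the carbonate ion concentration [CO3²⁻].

[CO2*] = KH · pCO2 = 10^(−1.40) × 1040×10^-6 = 4.140×10^-5 mol/kg
α₀ = 1/(1 + K1/[H⁺] + K1K2/[H⁺]²) = 1/(1 + 10^+1.60 + 10^+0.15) = 0.02368
DIC = [CO2*]/α₀ = 4.140×10^-5 / 0.02368 = 1.748 mmol/kg
[CO3²⁻] = α₂·DIC; α₂ = 0.03345, so [CO3²⁻] = 0.03345 × 1.748 = 0.0585 mmol/kg

[CO3²⁻] = 0.0585 mmol/kg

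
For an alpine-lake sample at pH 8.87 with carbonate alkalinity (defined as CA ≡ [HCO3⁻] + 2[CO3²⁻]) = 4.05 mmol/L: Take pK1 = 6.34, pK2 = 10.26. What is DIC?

DIC = 3.91 mmol/L

CA = [HCO3⁻] + 2[CO3²⁻] = (α₁ + 2α₂)·DIC
At pH 8.87: [H⁺]/K1 = 10^-2.53 = 0.0029512, K2/[H⁺] = 10^-1.39 = 0.040738
α₁ = 1/(1 + 0.0029512 + 0.040738) = 1/1.0437 = 0.9581; α₂ = α₁·K2/[H⁺] = 0.03903
α₁ + 2α₂ = 1.0362
DIC = CA / (α₁ + 2α₂) = 4.05 / 1.0362 = 3.91 mmol/L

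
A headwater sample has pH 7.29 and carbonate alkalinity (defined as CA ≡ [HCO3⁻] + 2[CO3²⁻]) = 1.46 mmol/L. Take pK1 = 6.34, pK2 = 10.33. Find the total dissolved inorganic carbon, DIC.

CA = [HCO3⁻] + 2[CO3²⁻] = (α₁ + 2α₂)·DIC
At pH 7.29: [H⁺]/K1 = 10^-0.95 = 0.11220, K2/[H⁺] = 10^-3.04 = 0.00091201
α₁ = 1/(1 + 0.11220 + 0.00091201) = 1/1.1131 = 0.8984; α₂ = α₁·K2/[H⁺] = 0.0008193
α₁ + 2α₂ = 0.9000
DIC = CA / (α₁ + 2α₂) = 1.46 / 0.9000 = 1.62 mmol/L

DIC = 1.62 mmol/L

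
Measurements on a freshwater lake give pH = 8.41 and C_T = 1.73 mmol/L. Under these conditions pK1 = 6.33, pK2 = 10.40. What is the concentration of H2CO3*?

α₀ = 1 / (1 + K1/[H⁺] + K1K2/[H⁺]²) = 1 / (1 + 10^+2.08 + 10^+0.09)
   = 1 / (1 + 120.23 + 1.2303) = 1/122.46 = 0.008166
[CO2*] = α₀ × DIC = 0.008166 × 1.73 = 0.0141 mmol/L = 14.1 μmol/L

[CO2*] = 14.1 μmol/L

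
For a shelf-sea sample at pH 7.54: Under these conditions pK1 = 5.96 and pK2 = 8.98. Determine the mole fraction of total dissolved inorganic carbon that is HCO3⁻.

α₁ = 0.941

α₁ = 1 / (1 + [H⁺]/K1 + K2/[H⁺]) = 1 / (1 + 10^-1.58 + 10^-1.44)
   = 1 / (1 + 0.026303 + 0.036308) = 1/1.0626 = 0.9411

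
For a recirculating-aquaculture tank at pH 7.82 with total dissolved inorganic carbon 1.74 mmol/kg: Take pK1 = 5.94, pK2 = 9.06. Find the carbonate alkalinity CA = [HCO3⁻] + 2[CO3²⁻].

CA = [HCO3⁻] + 2[CO3²⁻] = (α₁ + 2α₂)·DIC
At pH 7.82: [H⁺]/K1 = 10^-1.88 = 0.013183, K2/[H⁺] = 10^-1.24 = 0.057544
α₁ = 1/(1 + 0.013183 + 0.057544) = 1/1.0707 = 0.9339; α₂ = α₁·K2/[H⁺] = 0.05374
α₁ + 2α₂ = 1.0414
CA = 1.0414 × 1.74 = 1.81 mmol/kg

CA = 1.81 mmol/kg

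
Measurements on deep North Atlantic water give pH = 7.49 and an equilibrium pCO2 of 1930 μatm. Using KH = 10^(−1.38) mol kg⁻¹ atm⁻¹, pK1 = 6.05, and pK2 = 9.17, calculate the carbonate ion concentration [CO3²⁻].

[CO3²⁻] = 0.0463 mmol/kg

[CO2*] = KH · pCO2 = 10^(−1.38) × 1930×10^-6 = 8.046×10^-5 mol/kg
α₀ = 1/(1 + K1/[H⁺] + K1K2/[H⁺]²) = 1/(1 + 10^+1.44 + 10^-0.24) = 0.03434
DIC = [CO2*]/α₀ = 8.046×10^-5 / 0.03434 = 2.343 mmol/kg
[CO3²⁻] = α₂·DIC; α₂ = 0.01976, so [CO3²⁻] = 0.01976 × 2.343 = 0.0463 mmol/kg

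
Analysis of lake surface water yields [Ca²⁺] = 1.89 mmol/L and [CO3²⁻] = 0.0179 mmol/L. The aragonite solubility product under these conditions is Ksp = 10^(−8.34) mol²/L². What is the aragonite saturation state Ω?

Ω = 7.40

Ksp = 10^(−8.34) = 4.571×10^-9
Ω = [Ca²⁺][CO3²⁻]/Ksp = (1.89×10^-3)(0.0179×10^-3) / 4.571×10^-9 = 7.40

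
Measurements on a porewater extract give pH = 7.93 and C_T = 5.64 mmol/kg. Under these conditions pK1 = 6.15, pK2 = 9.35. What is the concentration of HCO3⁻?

[HCO3⁻] = 5.35 mmol/kg

α₁ = 1 / (1 + [H⁺]/K1 + K2/[H⁺]) = 1 / (1 + 10^-1.78 + 10^-1.42)
   = 1 / (1 + 0.016596 + 0.038019) = 1/1.0546 = 0.9482
[HCO3⁻] = α₁ × DIC = 0.9482 × 5.64 = 5.35 mmol/kg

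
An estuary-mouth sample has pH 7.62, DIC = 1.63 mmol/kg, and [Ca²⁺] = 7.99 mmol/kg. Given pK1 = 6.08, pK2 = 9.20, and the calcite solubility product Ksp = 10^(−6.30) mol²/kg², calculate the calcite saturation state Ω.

α₂ = 1 / (1 + [H⁺]/K2 + [H⁺]²/(K1K2)) = 1 / (1 + 10^+1.58 + 10^+0.04)
   = 1 / (1 + 38.019 + 1.0965) = 1/40.115 = 0.02493
[CO3²⁻] = α₂ × DIC = 0.02493 × 1.63 = 0.04063 mmol/kg
Ksp = 10^(−6.30) = 5.012×10^-7
Ω = [Ca²⁺][CO3²⁻]/Ksp = (7.99×10^-3)(4.063×10^-5) / 5.012×10^-7 = 0.648

Ω = 0.648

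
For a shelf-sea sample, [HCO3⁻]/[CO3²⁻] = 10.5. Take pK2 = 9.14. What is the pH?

pH = 8.12

From K2 = [H⁺][CO3²⁻]/[HCO3⁻]:  pH = pK2 − log₁₀([HCO3⁻]/[CO3²⁻])
log₁₀(10.5) = +1.021
pH = 9.14 − (+1.021) = 8.12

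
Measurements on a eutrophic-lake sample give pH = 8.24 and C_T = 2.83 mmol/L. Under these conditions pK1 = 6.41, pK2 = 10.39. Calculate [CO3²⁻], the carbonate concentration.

[CO3²⁻] = 19.6 μmol/L

α₂ = 1 / (1 + [H⁺]/K2 + [H⁺]²/(K1K2)) = 1 / (1 + 10^+2.15 + 10^+0.32)
   = 1 / (1 + 141.25 + 2.0893) = 1/144.34 = 0.006928
[CO3²⁻] = α₂ × DIC = 0.006928 × 2.83 = 0.0196 mmol/L = 19.6 μmol/L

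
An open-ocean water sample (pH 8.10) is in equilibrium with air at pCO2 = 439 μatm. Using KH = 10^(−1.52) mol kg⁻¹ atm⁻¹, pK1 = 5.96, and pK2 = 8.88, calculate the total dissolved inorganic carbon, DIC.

[CO2*] = KH · pCO2 = 10^(−1.52) × 439×10^-6 = 1.326×10^-5 mol/kg
α₀ = 1/(1 + K1/[H⁺] + K1K2/[H⁺]²) = 1/(1 + 10^+2.14 + 10^+1.36) = 0.006175
DIC = [CO2*]/α₀ = 1.326×10^-5 / 0.006175 = 2.15 mmol/kg

DIC = 2.15 mmol/kg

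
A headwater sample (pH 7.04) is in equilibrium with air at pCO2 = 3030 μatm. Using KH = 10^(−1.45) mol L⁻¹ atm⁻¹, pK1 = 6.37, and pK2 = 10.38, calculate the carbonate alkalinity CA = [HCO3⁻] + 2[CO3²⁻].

[CO2*] = KH · pCO2 = 10^(−1.45) × 3030×10^-6 = 1.075×10^-4 mol/L
α₀ = 1/(1 + K1/[H⁺] + K1K2/[H⁺]²) = 1/(1 + 10^+0.67 + 10^-2.67) = 0.1761
DIC = [CO2*]/α₀ = 1.075×10^-4 / 0.1761 = 0.6106 mmol/L
CA = (α₁ + 2α₂)·DIC = (0.8236 + 2×0.0003764) × 0.6106 = 0.503 mmol/L

CA = 0.503 mmol/L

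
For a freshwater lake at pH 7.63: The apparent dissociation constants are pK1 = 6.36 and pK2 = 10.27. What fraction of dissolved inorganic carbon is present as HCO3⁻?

α₁ = 1 / (1 + [H⁺]/K1 + K2/[H⁺]) = 1 / (1 + 10^-1.27 + 10^-2.64)
   = 1 / (1 + 0.053703 + 0.0022909) = 1/1.0560 = 0.9470

α₁ = 0.947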